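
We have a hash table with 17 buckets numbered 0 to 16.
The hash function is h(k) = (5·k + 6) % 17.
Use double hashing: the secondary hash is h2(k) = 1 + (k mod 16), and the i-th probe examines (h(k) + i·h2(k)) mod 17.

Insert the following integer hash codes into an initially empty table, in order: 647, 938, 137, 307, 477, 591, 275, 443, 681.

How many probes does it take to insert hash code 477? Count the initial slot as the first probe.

647: h=11 → slot 11
938: h=4 → slot 4
137: h=11, h2=10, probe 11,4,14 → slot 14
307: h=11, h2=4, probe 11,15 → slot 15
477: h=11, h2=14, probe 11,8 → slot 8
591: h=3 → slot 3
275: h=4, h2=4, probe 4,8,12 → slot 12
443: h=11, h2=12, probe 11,6 → slot 6
681: h=11, h2=10, probe 11,4,14,7 → slot 7
Table: [., ., ., 591, 938, ., 443, 681, 477, ., ., 647, 275, ., 137, 307, .]

2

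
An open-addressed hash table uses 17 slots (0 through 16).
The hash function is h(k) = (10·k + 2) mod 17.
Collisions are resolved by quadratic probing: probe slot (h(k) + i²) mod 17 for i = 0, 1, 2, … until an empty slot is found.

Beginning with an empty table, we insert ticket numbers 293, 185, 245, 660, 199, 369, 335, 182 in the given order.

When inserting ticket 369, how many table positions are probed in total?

Insert 293: h=8, slot 8 empty → index 8.
Insert 185: h=16, slot 16 empty → index 16.
Insert 245: h=4, slot 4 empty → index 4.
Insert 660: h=6, slot 6 empty → index 6.
Insert 199: h=3, slot 3 empty → index 3.
Insert 369: h=3, slots 3,4 occupied → index 7.
Insert 335: h=3, slots 3,4,7 occupied → index 12.
Insert 182: h=3, slots 3,4,7,12 occupied → index 2.
Table: [_, _, 182, 199, 245, _, 660, 369, 293, _, _, _, 335, _, _, _, 185]

3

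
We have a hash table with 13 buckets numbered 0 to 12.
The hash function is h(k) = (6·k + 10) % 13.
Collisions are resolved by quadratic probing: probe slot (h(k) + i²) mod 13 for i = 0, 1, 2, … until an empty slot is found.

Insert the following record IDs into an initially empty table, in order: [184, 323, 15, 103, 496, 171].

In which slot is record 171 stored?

5

184: h=9 => slot 9
323: h=11 => slot 11
15: h=9, probe 9,10 => slot 10
103: h=4 => slot 4
496: h=9, probe 9,10,0 => slot 0
171: h=9, probe 9,10,0,5 => slot 5
Table: [496, -, -, -, 103, 171, -, -, -, 184, 15, 323, -]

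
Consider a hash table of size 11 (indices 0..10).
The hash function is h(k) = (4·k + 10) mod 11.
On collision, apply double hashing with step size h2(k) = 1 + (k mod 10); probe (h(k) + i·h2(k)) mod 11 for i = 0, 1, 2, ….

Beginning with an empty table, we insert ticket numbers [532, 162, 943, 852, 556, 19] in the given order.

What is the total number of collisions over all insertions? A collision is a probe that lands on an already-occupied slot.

3

Insert 532: h=4, slot 4 empty -> index 4.
Insert 162: h=9, slot 9 empty -> index 9.
Insert 943: h=9, h2=4, slot 9 occupied -> index 2.
Insert 852: h=8, slot 8 empty -> index 8.
Insert 556: h=1, slot 1 empty -> index 1.
Insert 19: h=9, h2=10, slots 9,8 occupied -> index 7.
Table: [_, 556, 943, _, 532, _, _, 19, 852, 162, _]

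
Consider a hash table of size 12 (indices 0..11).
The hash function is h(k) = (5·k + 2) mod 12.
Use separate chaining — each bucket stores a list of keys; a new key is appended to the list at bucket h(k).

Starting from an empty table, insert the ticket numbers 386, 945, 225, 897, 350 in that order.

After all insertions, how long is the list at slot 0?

Insert 386: h=0, bucket 0 empty → new chain.
Insert 945: h=11, bucket 11 empty → new chain.
Insert 225: h=11, bucket 11 nonempty → append to chain.
Insert 897: h=11, bucket 11 nonempty → append to chain.
Insert 350: h=0, bucket 0 nonempty → append to chain.
Final buckets:
0: 386 -> 350
1: ∅
2: ∅
3: ∅
4: ∅
5: ∅
6: ∅
7: ∅
8: ∅
9: ∅
10: ∅
11: 945 -> 225 -> 897

2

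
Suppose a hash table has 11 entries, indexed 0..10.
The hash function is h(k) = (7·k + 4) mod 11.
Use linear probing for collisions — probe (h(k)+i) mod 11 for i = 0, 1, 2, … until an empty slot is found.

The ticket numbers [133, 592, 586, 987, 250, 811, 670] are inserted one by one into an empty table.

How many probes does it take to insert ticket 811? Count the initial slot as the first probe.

Insert 133: h=0, slot 0 empty -> index 0.
Insert 592: h=1, slot 1 empty -> index 1.
Insert 586: h=3, slot 3 empty -> index 3.
Insert 987: h=5, slot 5 empty -> index 5.
Insert 250: h=5, slot 5 occupied -> index 6.
Insert 811: h=5, slots 5,6 occupied -> index 7.
Insert 670: h=8, slot 8 empty -> index 8.
Table: [133, 592, ∅, 586, ∅, 987, 250, 811, 670, ∅, ∅]

3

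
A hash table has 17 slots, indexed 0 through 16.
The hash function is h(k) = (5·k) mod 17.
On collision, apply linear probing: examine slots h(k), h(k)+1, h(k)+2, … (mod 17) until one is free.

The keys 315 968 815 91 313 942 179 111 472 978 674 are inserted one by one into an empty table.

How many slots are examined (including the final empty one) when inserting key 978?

10

315: h=11 -> slot 11
968: h=12 -> slot 12
815: h=12, probe 12,13 -> slot 13
91: h=13, probe 13,14 -> slot 14
313: h=1 -> slot 1
942: h=1, probe 1,2 -> slot 2
179: h=11, probe 11,12,13,14,15 -> slot 15
111: h=11, probe 11,12,13,14,15,16 -> slot 16
472: h=14, probe 14,15,16,0 -> slot 0
978: h=11, probe 11,12,13,14,15,16,0,1,2,3 -> slot 3
674: h=4 -> slot 4
Table: [472, 313, 942, 978, 674, -, -, -, -, -, -, 315, 968, 815, 91, 179, 111]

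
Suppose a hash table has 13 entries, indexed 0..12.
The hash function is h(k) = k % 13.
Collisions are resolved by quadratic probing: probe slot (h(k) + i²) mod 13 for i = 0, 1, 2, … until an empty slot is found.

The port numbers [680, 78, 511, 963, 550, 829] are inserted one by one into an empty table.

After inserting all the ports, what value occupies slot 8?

550

Insert 680: h=4, slot 4 empty -> index 4.
Insert 78: h=0, slot 0 empty -> index 0.
Insert 511: h=4, slot 4 occupied -> index 5.
Insert 963: h=1, slot 1 empty -> index 1.
Insert 550: h=4, slots 4,5 occupied -> index 8.
Insert 829: h=10, slot 10 empty -> index 10.
Table: [78, 963, -, -, 680, 511, -, -, 550, -, 829, -, -]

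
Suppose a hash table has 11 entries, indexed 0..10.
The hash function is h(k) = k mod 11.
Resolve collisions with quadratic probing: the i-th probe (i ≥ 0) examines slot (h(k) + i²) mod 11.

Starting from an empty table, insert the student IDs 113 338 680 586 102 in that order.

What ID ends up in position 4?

113: h=3 -> slot 3
338: h=8 -> slot 8
680: h=9 -> slot 9
586: h=3, probe 3,4 -> slot 4
102: h=3, probe 3,4,7 -> slot 7
Table: [., ., ., 113, 586, ., ., 102, 338, 680, .]

586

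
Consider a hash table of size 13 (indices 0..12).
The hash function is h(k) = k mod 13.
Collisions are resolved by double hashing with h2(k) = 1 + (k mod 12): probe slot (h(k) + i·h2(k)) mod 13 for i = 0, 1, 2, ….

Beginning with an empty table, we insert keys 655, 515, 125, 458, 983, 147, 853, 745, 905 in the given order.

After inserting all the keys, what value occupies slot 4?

147

Insert 655: h=5, slot 5 empty → index 5.
Insert 515: h=8, slot 8 empty → index 8.
Insert 125: h=8, h2=6, slot 8 occupied → index 1.
Insert 458: h=3, slot 3 empty → index 3.
Insert 983: h=8, h2=12, slot 8 occupied → index 7.
Insert 147: h=4, slot 4 empty → index 4.
Insert 853: h=8, h2=2, slot 8 occupied → index 10.
Insert 745: h=4, h2=2, slot 4 occupied → index 6.
Insert 905: h=8, h2=6, slots 8,1,7 occupied → index 0.
Table: [905, 125, ., 458, 147, 655, 745, 983, 515, ., 853, ., .]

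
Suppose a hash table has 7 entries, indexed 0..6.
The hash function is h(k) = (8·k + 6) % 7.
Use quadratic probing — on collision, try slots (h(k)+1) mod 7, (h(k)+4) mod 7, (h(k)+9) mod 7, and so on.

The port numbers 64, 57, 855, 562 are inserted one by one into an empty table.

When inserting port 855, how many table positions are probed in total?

3

64: h=0 => slot 0
57: h=0, probe 0,1 => slot 1
855: h=0, probe 0,1,4 => slot 4
562: h=1, probe 1,2 => slot 2
Table: [64, 57, 562, _, 855, _, _]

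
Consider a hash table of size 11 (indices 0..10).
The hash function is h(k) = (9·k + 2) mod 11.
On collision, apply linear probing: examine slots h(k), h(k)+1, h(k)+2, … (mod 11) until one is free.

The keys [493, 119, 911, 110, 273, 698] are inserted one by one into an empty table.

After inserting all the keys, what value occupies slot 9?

493 hashes to 6; slot 6 is free → place at 6.
119 hashes to 6; 6 taken → place at 7.
911 hashes to 6; 6,7 taken → place at 8.
110 hashes to 2; slot 2 is free → place at 2.
273 hashes to 6; 6,7,8 taken → place at 9.
698 hashes to 3; slot 3 is free → place at 3.
Table: [., ., 110, 698, ., ., 493, 119, 911, 273, .]

273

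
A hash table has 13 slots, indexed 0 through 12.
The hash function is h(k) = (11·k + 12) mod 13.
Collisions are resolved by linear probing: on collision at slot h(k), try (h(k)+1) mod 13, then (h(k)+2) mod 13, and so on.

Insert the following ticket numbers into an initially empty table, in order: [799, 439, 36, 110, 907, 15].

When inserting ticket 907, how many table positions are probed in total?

799: h=0 -> slot 0
439: h=5 -> slot 5
36: h=5, probe 5,6 -> slot 6
110: h=0, probe 0,1 -> slot 1
907: h=5, probe 5,6,7 -> slot 7
15: h=8 -> slot 8
Table: [799, 110, _, _, _, 439, 36, 907, 15, _, _, _, _]

3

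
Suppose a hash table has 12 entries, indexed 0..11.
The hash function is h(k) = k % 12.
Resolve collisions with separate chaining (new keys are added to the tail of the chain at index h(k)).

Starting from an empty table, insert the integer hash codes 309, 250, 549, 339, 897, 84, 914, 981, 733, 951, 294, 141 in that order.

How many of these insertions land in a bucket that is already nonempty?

5

309 → bucket 9
250 → bucket 10
549 → bucket 9 (collision)
339 → bucket 3
897 → bucket 9 (collision)
84 → bucket 0
914 → bucket 2
981 → bucket 9 (collision)
733 → bucket 1
951 → bucket 3 (collision)
294 → bucket 6
141 → bucket 9 (collision)
Final buckets:
0: 84
1: 733
2: 914
3: 339 -> 951
4: ∅
5: ∅
6: 294
7: ∅
8: ∅
9: 309 -> 549 -> 897 -> 981 -> 141
10: 250
11: ∅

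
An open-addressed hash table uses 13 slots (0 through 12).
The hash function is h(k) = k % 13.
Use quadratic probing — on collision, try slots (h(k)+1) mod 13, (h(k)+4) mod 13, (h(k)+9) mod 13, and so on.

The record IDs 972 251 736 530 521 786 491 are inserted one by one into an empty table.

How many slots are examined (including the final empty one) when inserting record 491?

972: h=10 → slot 10
251: h=4 → slot 4
736: h=8 → slot 8
530: h=10, probe 10,11 → slot 11
521: h=1 → slot 1
786: h=6 → slot 6
491: h=10, probe 10,11,1,6,0 → slot 0
Table: [491, 521, -, -, 251, -, 786, -, 736, -, 972, 530, -]

5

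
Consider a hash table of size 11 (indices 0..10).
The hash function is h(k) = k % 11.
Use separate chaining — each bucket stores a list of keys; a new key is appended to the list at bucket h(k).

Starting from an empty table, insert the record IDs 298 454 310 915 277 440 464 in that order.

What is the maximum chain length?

4

298 -> bucket 1
454 -> bucket 3
310 -> bucket 2
915 -> bucket 2 (collision)
277 -> bucket 2 (collision)
440 -> bucket 0
464 -> bucket 2 (collision)
Final buckets:
0: 440
1: 298
2: 310 -> 915 -> 277 -> 464
3: 454
4: _
5: _
6: _
7: _
8: _
9: _
10: _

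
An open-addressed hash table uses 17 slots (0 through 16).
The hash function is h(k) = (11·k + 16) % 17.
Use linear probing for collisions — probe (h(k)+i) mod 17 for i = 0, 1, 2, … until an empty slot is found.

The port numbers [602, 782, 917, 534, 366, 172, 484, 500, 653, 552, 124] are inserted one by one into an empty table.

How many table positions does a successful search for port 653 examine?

Insert 602: h=8, slot 8 empty → index 8.
Insert 782: h=16, slot 16 empty → index 16.
Insert 917: h=5, slot 5 empty → index 5.
Insert 534: h=8, slot 8 occupied → index 9.
Insert 366: h=13, slot 13 empty → index 13.
Insert 172: h=4, slot 4 empty → index 4.
Insert 484: h=2, slot 2 empty → index 2.
Insert 500: h=8, slots 8,9 occupied → index 10.
Insert 653: h=8, slots 8,9,10 occupied → index 11.
Insert 552: h=2, slot 2 occupied → index 3.
Insert 124: h=3, slots 3,4,5 occupied → index 6.
Table: [_, _, 484, 552, 172, 917, 124, _, 602, 534, 500, 653, _, 366, _, _, 782]
Lookup 653: h=8, probe 8,9,10,11 → found at 11.

4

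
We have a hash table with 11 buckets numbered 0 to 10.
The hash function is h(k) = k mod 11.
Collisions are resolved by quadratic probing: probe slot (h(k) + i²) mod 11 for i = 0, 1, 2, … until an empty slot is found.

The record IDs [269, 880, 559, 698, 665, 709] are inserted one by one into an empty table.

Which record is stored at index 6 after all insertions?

Insert 269: h=5, slot 5 empty -> index 5.
Insert 880: h=0, slot 0 empty -> index 0.
Insert 559: h=9, slot 9 empty -> index 9.
Insert 698: h=5, slot 5 occupied -> index 6.
Insert 665: h=5, slots 5,6,9 occupied -> index 3.
Insert 709: h=5, slots 5,6,9,3 occupied -> index 10.
Table: [880, -, -, 665, -, 269, 698, -, -, 559, 709]

698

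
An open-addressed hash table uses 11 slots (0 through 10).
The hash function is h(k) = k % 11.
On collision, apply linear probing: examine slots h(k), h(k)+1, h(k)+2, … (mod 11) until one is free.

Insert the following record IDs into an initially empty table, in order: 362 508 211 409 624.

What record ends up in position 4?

409

362: h=10 => slot 10
508: h=2 => slot 2
211: h=2, probe 2,3 => slot 3
409: h=2, probe 2,3,4 => slot 4
624: h=8 => slot 8
Table: [., ., 508, 211, 409, ., ., ., 624, ., 362]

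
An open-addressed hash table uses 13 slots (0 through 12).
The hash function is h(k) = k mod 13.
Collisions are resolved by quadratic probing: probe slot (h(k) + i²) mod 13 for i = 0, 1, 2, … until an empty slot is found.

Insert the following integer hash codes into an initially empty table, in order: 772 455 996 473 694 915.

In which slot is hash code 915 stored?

1

Insert 772: h=5, slot 5 empty → index 5.
Insert 455: h=0, slot 0 empty → index 0.
Insert 996: h=8, slot 8 empty → index 8.
Insert 473: h=5, slot 5 occupied → index 6.
Insert 694: h=5, slots 5,6 occupied → index 9.
Insert 915: h=5, slots 5,6,9 occupied → index 1.
Table: [455, 915, ., ., ., 772, 473, ., 996, 694, ., ., .]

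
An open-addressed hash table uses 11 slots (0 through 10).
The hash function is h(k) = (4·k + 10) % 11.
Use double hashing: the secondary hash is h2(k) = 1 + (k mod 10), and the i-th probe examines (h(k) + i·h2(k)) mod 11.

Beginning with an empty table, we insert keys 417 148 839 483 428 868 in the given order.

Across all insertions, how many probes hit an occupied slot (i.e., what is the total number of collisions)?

417: h=6 => slot 6
148: h=8 => slot 8
839: h=0 => slot 0
483: h=6, h2=4, probe 6,10 => slot 10
428: h=6, h2=9, probe 6,4 => slot 4
868: h=6, h2=9, probe 6,4,2 => slot 2
Table: [839, ., 868, ., 428, ., 417, ., 148, ., 483]

4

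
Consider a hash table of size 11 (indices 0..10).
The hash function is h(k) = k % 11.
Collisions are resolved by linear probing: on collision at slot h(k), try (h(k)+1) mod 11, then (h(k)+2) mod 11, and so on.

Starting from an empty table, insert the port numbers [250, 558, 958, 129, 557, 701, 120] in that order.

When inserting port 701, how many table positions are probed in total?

250 hashes to 8; slot 8 is free => place at 8.
558 hashes to 8; 8 taken => place at 9.
958 hashes to 1; slot 1 is free => place at 1.
129 hashes to 8; 8,9 taken => place at 10.
557 hashes to 7; slot 7 is free => place at 7.
701 hashes to 8; 8,9,10 taken => place at 0.
120 hashes to 10; 10,0,1 taken => place at 2.
Table: [701, 958, 120, ∅, ∅, ∅, ∅, 557, 250, 558, 129]

4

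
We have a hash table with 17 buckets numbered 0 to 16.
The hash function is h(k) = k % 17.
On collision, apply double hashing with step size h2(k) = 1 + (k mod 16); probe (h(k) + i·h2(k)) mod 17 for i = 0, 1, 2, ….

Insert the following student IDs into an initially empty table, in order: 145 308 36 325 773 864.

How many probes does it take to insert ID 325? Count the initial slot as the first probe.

145: h=9 → slot 9
308: h=2 → slot 2
36: h=2, h2=5, probe 2,7 → slot 7
325: h=2, h2=6, probe 2,8 → slot 8
773: h=8, h2=6, probe 8,14 → slot 14
864: h=14, h2=1, probe 14,15 → slot 15
Table: [∅, ∅, 308, ∅, ∅, ∅, ∅, 36, 325, 145, ∅, ∅, ∅, ∅, 773, 864, ∅]

2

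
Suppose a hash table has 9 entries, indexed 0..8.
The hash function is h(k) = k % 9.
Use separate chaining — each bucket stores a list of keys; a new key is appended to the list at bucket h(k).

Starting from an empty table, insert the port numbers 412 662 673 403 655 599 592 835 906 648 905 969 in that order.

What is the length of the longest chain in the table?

412 → bucket 7
662 → bucket 5
673 → bucket 7 (collision)
403 → bucket 7 (collision)
655 → bucket 7 (collision)
599 → bucket 5 (collision)
592 → bucket 7 (collision)
835 → bucket 7 (collision)
906 → bucket 6
648 → bucket 0
905 → bucket 5 (collision)
969 → bucket 6 (collision)
Final buckets:
0: 648
1: —
2: —
3: —
4: —
5: 662 -> 599 -> 905
6: 906 -> 969
7: 412 -> 673 -> 403 -> 655 -> 592 -> 835
8: —

6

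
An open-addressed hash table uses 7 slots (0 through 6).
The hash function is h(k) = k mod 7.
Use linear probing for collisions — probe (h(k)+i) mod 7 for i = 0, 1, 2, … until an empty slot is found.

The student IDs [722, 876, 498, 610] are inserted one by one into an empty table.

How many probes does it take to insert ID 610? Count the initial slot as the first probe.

722 hashes to 1; slot 1 is free -> place at 1.
876 hashes to 1; 1 taken -> place at 2.
498 hashes to 1; 1,2 taken -> place at 3.
610 hashes to 1; 1,2,3 taken -> place at 4.
Table: [∅, 722, 876, 498, 610, ∅, ∅]

4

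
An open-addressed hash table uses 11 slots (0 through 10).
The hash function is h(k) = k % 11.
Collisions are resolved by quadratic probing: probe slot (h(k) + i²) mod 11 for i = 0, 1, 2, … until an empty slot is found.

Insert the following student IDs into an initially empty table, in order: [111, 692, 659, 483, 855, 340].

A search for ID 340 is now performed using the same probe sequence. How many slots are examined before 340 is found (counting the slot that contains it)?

Insert 111: h=1, slot 1 empty => index 1.
Insert 692: h=10, slot 10 empty => index 10.
Insert 659: h=10, slot 10 occupied => index 0.
Insert 483: h=10, slots 10,0 occupied => index 3.
Insert 855: h=8, slot 8 empty => index 8.
Insert 340: h=10, slots 10,0,3,8 occupied => index 4.
Table: [659, 111, ∅, 483, 340, ∅, ∅, ∅, 855, ∅, 692]
Lookup 340: h=10, probe 10,0,3,8,4 → found at 4.

5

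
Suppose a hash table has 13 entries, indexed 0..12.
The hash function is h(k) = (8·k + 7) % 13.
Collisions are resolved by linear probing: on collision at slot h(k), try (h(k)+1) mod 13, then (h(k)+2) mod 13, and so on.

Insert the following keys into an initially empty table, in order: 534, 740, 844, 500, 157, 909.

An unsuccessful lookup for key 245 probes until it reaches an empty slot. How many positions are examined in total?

2

534: h=2 -> slot 2
740: h=12 -> slot 12
844: h=12, probe 12,0 -> slot 0
500: h=3 -> slot 3
157: h=2, probe 2,3,4 -> slot 4
909: h=12, probe 12,0,1 -> slot 1
Table: [844, 909, 534, 500, 157, —, —, —, —, —, —, —, 740]
Lookup 245: h=4, probe 4,5 → slot 5 empty, not found.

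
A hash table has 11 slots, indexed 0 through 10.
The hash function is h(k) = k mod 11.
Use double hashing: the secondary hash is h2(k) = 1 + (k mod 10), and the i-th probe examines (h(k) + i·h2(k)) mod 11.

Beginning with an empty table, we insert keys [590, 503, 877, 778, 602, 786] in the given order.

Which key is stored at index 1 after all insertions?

590 hashes to 7; slot 7 is free -> place at 7.
503 hashes to 8; slot 8 is free -> place at 8.
877 hashes to 8, h2=8; 8 taken -> place at 5.
778 hashes to 8, h2=9; 8 taken -> place at 6.
602 hashes to 8, h2=3; 8 taken -> place at 0.
786 hashes to 5, h2=7; 5 taken -> place at 1.
Table: [602, 786, _, _, _, 877, 778, 590, 503, _, _]

786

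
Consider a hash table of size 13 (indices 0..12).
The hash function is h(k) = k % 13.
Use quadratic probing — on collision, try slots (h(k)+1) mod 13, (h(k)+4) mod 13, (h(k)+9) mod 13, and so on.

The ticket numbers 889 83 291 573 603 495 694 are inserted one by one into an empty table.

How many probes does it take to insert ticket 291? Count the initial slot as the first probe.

889: h=5 → slot 5
83: h=5, probe 5,6 → slot 6
291: h=5, probe 5,6,9 → slot 9
573: h=1 → slot 1
603: h=5, probe 5,6,9,1,8 → slot 8
495: h=1, probe 1,2 → slot 2
694: h=5, probe 5,6,9,1,8,4 → slot 4
Table: [—, 573, 495, —, 694, 889, 83, —, 603, 291, —, —, —]

3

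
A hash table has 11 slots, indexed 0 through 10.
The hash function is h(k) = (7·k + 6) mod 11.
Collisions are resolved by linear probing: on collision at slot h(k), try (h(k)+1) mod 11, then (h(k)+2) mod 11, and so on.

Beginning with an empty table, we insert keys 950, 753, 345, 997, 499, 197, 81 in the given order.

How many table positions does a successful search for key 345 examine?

2

950: h=1 -> slot 1
753: h=8 -> slot 8
345: h=1, probe 1,2 -> slot 2
997: h=0 -> slot 0
499: h=1, probe 1,2,3 -> slot 3
197: h=10 -> slot 10
81: h=1, probe 1,2,3,4 -> slot 4
Table: [997, 950, 345, 499, 81, _, _, _, 753, _, 197]
Lookup 345: h=1, probe 1,2 → found at 2.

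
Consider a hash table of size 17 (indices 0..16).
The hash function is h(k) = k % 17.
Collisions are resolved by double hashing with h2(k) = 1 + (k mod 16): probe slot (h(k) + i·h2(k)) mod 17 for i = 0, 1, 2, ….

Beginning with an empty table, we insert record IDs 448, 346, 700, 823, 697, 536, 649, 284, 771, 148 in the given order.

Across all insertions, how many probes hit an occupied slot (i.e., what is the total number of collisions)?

Insert 448: h=6, slot 6 empty -> index 6.
Insert 346: h=6, h2=11, slot 6 occupied -> index 0.
Insert 700: h=3, slot 3 empty -> index 3.
Insert 823: h=7, slot 7 empty -> index 7.
Insert 697: h=0, h2=10, slot 0 occupied -> index 10.
Insert 536: h=9, slot 9 empty -> index 9.
Insert 649: h=3, h2=10, slot 3 occupied -> index 13.
Insert 284: h=12, slot 12 empty -> index 12.
Insert 771: h=6, h2=4, slots 6,10 occupied -> index 14.
Insert 148: h=12, h2=5, slots 12,0 occupied -> index 5.
Table: [346, ∅, ∅, 700, ∅, 148, 448, 823, ∅, 536, 697, ∅, 284, 649, 771, ∅, ∅]

7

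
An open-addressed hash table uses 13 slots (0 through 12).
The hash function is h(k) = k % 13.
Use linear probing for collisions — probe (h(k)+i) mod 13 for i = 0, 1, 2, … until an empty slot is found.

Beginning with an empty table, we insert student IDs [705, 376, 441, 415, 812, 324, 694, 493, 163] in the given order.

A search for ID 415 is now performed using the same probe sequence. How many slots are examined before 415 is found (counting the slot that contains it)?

Insert 705: h=3, slot 3 empty → index 3.
Insert 376: h=12, slot 12 empty → index 12.
Insert 441: h=12, slot 12 occupied → index 0.
Insert 415: h=12, slots 12,0 occupied → index 1.
Insert 812: h=6, slot 6 empty → index 6.
Insert 324: h=12, slots 12,0,1 occupied → index 2.
Insert 694: h=5, slot 5 empty → index 5.
Insert 493: h=12, slots 12,0,1,2,3 occupied → index 4.
Insert 163: h=7, slot 7 empty → index 7.
Table: [441, 415, 324, 705, 493, 694, 812, 163, ∅, ∅, ∅, ∅, 376]
Lookup 415: h=12, probe 12,0,1 → found at 1.

3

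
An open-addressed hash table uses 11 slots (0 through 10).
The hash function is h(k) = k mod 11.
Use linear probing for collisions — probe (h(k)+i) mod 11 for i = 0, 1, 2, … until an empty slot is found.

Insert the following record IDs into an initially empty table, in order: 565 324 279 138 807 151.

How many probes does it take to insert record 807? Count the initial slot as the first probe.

565 hashes to 4; slot 4 is free → place at 4.
324 hashes to 5; slot 5 is free → place at 5.
279 hashes to 4; 4,5 taken → place at 6.
138 hashes to 6; 6 taken → place at 7.
807 hashes to 4; 4,5,6,7 taken → place at 8.
151 hashes to 8; 8 taken → place at 9.
Table: [., ., ., ., 565, 324, 279, 138, 807, 151, .]

5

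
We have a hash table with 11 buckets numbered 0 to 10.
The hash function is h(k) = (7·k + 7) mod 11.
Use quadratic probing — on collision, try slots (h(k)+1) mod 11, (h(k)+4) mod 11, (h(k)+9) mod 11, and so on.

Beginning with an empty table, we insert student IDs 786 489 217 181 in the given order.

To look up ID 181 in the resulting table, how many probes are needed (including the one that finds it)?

786 hashes to 9; slot 9 is free => place at 9.
489 hashes to 9; 9 taken => place at 10.
217 hashes to 8; slot 8 is free => place at 8.
181 hashes to 9; 9,10 taken => place at 2.
Table: [_, _, 181, _, _, _, _, _, 217, 786, 489]
Lookup 181: h=9, probe 9,10,2 → found at 2.

3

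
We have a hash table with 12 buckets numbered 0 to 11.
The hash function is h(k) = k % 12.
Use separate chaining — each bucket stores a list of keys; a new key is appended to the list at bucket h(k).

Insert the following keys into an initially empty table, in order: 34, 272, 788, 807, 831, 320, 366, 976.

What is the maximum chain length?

34 -> bucket 10
272 -> bucket 8
788 -> bucket 8 (collision)
807 -> bucket 3
831 -> bucket 3 (collision)
320 -> bucket 8 (collision)
366 -> bucket 6
976 -> bucket 4
Final buckets:
0: _
1: _
2: _
3: 807 -> 831
4: 976
5: _
6: 366
7: _
8: 272 -> 788 -> 320
9: _
10: 34
11: _

3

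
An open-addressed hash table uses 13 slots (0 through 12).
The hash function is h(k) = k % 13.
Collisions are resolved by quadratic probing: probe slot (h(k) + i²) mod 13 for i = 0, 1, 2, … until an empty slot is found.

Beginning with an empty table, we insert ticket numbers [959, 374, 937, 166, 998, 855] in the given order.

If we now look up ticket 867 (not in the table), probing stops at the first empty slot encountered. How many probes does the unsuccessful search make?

4

Insert 959: h=10, slot 10 empty => index 10.
Insert 374: h=10, slot 10 occupied => index 11.
Insert 937: h=1, slot 1 empty => index 1.
Insert 166: h=10, slots 10,11,1 occupied => index 6.
Insert 998: h=10, slots 10,11,1,6 occupied => index 0.
Insert 855: h=10, slots 10,11,1,6,0 occupied => index 9.
Table: [998, 937, —, —, —, —, 166, —, —, 855, 959, 374, —]
Lookup 867: h=9, probe 9,10,0,5 → slot 5 empty, not found.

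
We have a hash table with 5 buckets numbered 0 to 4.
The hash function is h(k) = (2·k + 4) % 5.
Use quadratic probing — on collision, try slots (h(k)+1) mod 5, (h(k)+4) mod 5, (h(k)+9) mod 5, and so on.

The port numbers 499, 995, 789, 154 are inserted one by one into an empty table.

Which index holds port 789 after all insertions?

3

499 hashes to 2; slot 2 is free => place at 2.
995 hashes to 4; slot 4 is free => place at 4.
789 hashes to 2; 2 taken => place at 3.
154 hashes to 2; 2,3 taken => place at 1.
Table: [_, 154, 499, 789, 995]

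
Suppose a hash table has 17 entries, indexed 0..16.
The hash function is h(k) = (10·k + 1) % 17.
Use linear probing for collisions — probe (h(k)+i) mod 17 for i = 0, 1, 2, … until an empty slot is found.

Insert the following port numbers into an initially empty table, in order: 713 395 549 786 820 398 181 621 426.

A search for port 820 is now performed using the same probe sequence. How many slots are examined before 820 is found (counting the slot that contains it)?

4

Insert 713: h=8, slot 8 empty => index 8.
Insert 395: h=7, slot 7 empty => index 7.
Insert 549: h=0, slot 0 empty => index 0.
Insert 786: h=7, slots 7,8 occupied => index 9.
Insert 820: h=7, slots 7,8,9 occupied => index 10.
Insert 398: h=3, slot 3 empty => index 3.
Insert 181: h=9, slots 9,10 occupied => index 11.
Insert 621: h=6, slot 6 empty => index 6.
Insert 426: h=11, slot 11 occupied => index 12.
Table: [549, ∅, ∅, 398, ∅, ∅, 621, 395, 713, 786, 820, 181, 426, ∅, ∅, ∅, ∅]
Lookup 820: h=7, probe 7,8,9,10 → found at 10.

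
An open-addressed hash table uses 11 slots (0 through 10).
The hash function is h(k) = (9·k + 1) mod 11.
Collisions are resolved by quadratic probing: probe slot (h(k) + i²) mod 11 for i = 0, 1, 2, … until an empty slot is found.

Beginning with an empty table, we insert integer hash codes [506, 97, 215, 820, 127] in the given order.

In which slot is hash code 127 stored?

506 hashes to 1; slot 1 is free => place at 1.
97 hashes to 5; slot 5 is free => place at 5.
215 hashes to 0; slot 0 is free => place at 0.
820 hashes to 0; 0,1 taken => place at 4.
127 hashes to 0; 0,1,4 taken => place at 9.
Table: [215, 506, —, —, 820, 97, —, —, —, 127, —]

9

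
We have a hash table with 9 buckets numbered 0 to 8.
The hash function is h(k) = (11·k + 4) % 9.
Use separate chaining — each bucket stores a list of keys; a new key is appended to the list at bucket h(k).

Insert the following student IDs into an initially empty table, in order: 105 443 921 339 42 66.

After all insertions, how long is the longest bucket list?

105 -> bucket 7
443 -> bucket 8
921 -> bucket 1
339 -> bucket 7 (collision)
42 -> bucket 7 (collision)
66 -> bucket 1 (collision)
Final buckets:
0: .
1: 921 -> 66
2: .
3: .
4: .
5: .
6: .
7: 105 -> 339 -> 42
8: 443

3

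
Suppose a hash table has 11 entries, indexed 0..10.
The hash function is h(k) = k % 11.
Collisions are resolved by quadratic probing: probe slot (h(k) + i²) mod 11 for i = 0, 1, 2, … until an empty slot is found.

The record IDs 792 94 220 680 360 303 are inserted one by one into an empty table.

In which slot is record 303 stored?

7

792 hashes to 0; slot 0 is free -> place at 0.
94 hashes to 6; slot 6 is free -> place at 6.
220 hashes to 0; 0 taken -> place at 1.
680 hashes to 9; slot 9 is free -> place at 9.
360 hashes to 8; slot 8 is free -> place at 8.
303 hashes to 6; 6 taken -> place at 7.
Table: [792, 220, _, _, _, _, 94, 303, 360, 680, _]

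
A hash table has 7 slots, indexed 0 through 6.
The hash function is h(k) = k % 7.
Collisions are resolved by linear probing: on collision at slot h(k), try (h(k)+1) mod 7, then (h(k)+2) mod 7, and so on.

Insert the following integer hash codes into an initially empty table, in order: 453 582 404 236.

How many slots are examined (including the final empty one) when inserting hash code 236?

453: h=5 → slot 5
582: h=1 → slot 1
404: h=5, probe 5,6 → slot 6
236: h=5, probe 5,6,0 → slot 0
Table: [236, 582, _, _, _, 453, 404]

3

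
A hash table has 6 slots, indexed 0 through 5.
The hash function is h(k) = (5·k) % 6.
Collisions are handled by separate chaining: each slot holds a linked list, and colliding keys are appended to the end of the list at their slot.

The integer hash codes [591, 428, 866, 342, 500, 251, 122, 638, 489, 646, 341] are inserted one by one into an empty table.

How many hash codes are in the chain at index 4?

5

591 → bucket 3
428 → bucket 4
866 → bucket 4 (collision)
342 → bucket 0
500 → bucket 4 (collision)
251 → bucket 1
122 → bucket 4 (collision)
638 → bucket 4 (collision)
489 → bucket 3 (collision)
646 → bucket 2
341 → bucket 1 (collision)
Final buckets:
0: 342
1: 251 -> 341
2: 646
3: 591 -> 489
4: 428 -> 866 -> 500 -> 122 -> 638
5: .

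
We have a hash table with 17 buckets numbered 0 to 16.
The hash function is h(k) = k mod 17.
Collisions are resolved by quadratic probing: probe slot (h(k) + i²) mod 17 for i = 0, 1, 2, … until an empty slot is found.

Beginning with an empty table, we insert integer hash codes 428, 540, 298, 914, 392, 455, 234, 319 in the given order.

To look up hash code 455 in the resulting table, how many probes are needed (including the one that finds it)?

3

Insert 428: h=3, slot 3 empty -> index 3.
Insert 540: h=13, slot 13 empty -> index 13.
Insert 298: h=9, slot 9 empty -> index 9.
Insert 914: h=13, slot 13 occupied -> index 14.
Insert 392: h=1, slot 1 empty -> index 1.
Insert 455: h=13, slots 13,14 occupied -> index 0.
Insert 234: h=13, slots 13,14,0 occupied -> index 5.
Insert 319: h=13, slots 13,14,0,5 occupied -> index 12.
Table: [455, 392, -, 428, -, 234, -, -, -, 298, -, -, 319, 540, 914, -, -]
Lookup 455: h=13, probe 13,14,0 → found at 0.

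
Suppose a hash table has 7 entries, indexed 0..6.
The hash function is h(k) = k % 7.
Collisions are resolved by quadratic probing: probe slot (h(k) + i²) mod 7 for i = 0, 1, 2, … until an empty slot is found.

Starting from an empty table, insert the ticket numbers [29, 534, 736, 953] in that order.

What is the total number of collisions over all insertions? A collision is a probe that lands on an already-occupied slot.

29: h=1 => slot 1
534: h=2 => slot 2
736: h=1, probe 1,2,5 => slot 5
953: h=1, probe 1,2,5,3 => slot 3
Table: [—, 29, 534, 953, —, 736, —]

5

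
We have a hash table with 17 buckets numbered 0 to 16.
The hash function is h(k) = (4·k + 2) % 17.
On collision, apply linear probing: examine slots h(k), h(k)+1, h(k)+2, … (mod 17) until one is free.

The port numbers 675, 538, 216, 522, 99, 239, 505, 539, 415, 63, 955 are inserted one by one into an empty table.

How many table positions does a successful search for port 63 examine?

6

Insert 675: h=16, slot 16 empty => index 16.
Insert 538: h=12, slot 12 empty => index 12.
Insert 216: h=16, slot 16 occupied => index 0.
Insert 522: h=16, slots 16,0 occupied => index 1.
Insert 99: h=7, slot 7 empty => index 7.
Insert 239: h=6, slot 6 empty => index 6.
Insert 505: h=16, slots 16,0,1 occupied => index 2.
Insert 539: h=16, slots 16,0,1,2 occupied => index 3.
Insert 415: h=13, slot 13 empty => index 13.
Insert 63: h=16, slots 16,0,1,2,3 occupied => index 4.
Insert 955: h=14, slot 14 empty => index 14.
Table: [216, 522, 505, 539, 63, -, 239, 99, -, -, -, -, 538, 415, 955, -, 675]
Lookup 63: h=16, probe 16,0,1,2,3,4 → found at 4.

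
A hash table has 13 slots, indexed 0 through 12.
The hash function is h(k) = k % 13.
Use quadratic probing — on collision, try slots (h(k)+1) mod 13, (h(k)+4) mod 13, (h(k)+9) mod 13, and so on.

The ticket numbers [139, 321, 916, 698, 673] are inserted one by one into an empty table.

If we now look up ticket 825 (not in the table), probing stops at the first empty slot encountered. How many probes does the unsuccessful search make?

139 hashes to 9; slot 9 is free -> place at 9.
321 hashes to 9; 9 taken -> place at 10.
916 hashes to 6; slot 6 is free -> place at 6.
698 hashes to 9; 9,10 taken -> place at 0.
673 hashes to 10; 10 taken -> place at 11.
Table: [698, -, -, -, -, -, 916, -, -, 139, 321, 673, -]
Lookup 825: h=6, probe 6,7 → slot 7 empty, not found.

2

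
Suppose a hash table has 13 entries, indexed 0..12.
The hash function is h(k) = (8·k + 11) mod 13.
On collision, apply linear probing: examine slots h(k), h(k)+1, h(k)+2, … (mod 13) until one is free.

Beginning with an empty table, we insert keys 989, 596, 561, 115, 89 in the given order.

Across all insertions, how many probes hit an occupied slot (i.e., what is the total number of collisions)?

Insert 989: h=6, slot 6 empty → index 6.
Insert 596: h=8, slot 8 empty → index 8.
Insert 561: h=1, slot 1 empty → index 1.
Insert 115: h=8, slot 8 occupied → index 9.
Insert 89: h=8, slots 8,9 occupied → index 10.
Table: [—, 561, —, —, —, —, 989, —, 596, 115, 89, —, —]

3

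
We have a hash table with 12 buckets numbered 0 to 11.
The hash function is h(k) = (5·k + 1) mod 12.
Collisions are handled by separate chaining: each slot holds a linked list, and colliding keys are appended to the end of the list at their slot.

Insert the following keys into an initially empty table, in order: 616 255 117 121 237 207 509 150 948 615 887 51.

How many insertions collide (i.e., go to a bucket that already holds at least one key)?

4

616 → bucket 9
255 → bucket 4
117 → bucket 10
121 → bucket 6
237 → bucket 10 (collision)
207 → bucket 4 (collision)
509 → bucket 2
150 → bucket 7
948 → bucket 1
615 → bucket 4 (collision)
887 → bucket 8
51 → bucket 4 (collision)
Final buckets:
0: ∅
1: 948
2: 509
3: ∅
4: 255 -> 207 -> 615 -> 51
5: ∅
6: 121
7: 150
8: 887
9: 616
10: 117 -> 237
11: ∅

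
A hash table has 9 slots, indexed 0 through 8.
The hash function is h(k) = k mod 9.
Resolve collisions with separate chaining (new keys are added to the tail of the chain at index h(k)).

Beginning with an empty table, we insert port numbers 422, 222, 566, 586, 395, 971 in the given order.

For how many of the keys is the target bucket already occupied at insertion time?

422 -> bucket 8
222 -> bucket 6
566 -> bucket 8 (collision)
586 -> bucket 1
395 -> bucket 8 (collision)
971 -> bucket 8 (collision)
Final buckets:
0: -
1: 586
2: -
3: -
4: -
5: -
6: 222
7: -
8: 422 -> 566 -> 395 -> 971

3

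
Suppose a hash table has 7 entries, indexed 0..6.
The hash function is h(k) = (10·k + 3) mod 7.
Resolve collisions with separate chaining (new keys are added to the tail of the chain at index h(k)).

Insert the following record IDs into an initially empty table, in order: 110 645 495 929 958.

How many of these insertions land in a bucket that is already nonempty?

2

110 → bucket 4
645 → bucket 6
495 → bucket 4 (collision)
929 → bucket 4 (collision)
958 → bucket 0
Final buckets:
0: 958
1: —
2: —
3: —
4: 110 -> 495 -> 929
5: —
6: 645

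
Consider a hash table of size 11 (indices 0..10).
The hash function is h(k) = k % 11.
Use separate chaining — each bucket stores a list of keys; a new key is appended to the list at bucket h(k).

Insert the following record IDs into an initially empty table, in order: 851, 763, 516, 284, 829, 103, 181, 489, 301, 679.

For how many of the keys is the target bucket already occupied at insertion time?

5

Insert 851: h=4, bucket 4 empty → new chain.
Insert 763: h=4, bucket 4 nonempty → append to chain.
Insert 516: h=10, bucket 10 empty → new chain.
Insert 284: h=9, bucket 9 empty → new chain.
Insert 829: h=4, bucket 4 nonempty → append to chain.
Insert 103: h=4, bucket 4 nonempty → append to chain.
Insert 181: h=5, bucket 5 empty → new chain.
Insert 489: h=5, bucket 5 nonempty → append to chain.
Insert 301: h=4, bucket 4 nonempty → append to chain.
Insert 679: h=8, bucket 8 empty → new chain.
Final buckets:
0: —
1: —
2: —
3: —
4: 851 -> 763 -> 829 -> 103 -> 301
5: 181 -> 489
6: —
7: —
8: 679
9: 284
10: 516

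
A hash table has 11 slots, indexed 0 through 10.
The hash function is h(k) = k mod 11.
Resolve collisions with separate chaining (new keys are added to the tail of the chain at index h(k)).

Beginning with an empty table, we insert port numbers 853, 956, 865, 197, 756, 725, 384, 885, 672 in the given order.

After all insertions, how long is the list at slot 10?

Insert 853: h=6, bucket 6 empty → new chain.
Insert 956: h=10, bucket 10 empty → new chain.
Insert 865: h=7, bucket 7 empty → new chain.
Insert 197: h=10, bucket 10 nonempty → append to chain.
Insert 756: h=8, bucket 8 empty → new chain.
Insert 725: h=10, bucket 10 nonempty → append to chain.
Insert 384: h=10, bucket 10 nonempty → append to chain.
Insert 885: h=5, bucket 5 empty → new chain.
Insert 672: h=1, bucket 1 empty → new chain.
Final buckets:
0: ∅
1: 672
2: ∅
3: ∅
4: ∅
5: 885
6: 853
7: 865
8: 756
9: ∅
10: 956 -> 197 -> 725 -> 384

4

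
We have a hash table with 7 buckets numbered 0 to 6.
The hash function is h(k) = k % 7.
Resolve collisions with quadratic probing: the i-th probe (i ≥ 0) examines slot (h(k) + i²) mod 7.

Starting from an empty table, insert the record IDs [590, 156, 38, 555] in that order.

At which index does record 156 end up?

590: h=2 => slot 2
156: h=2, probe 2,3 => slot 3
38: h=3, probe 3,4 => slot 4
555: h=2, probe 2,3,6 => slot 6
Table: [., ., 590, 156, 38, ., 555]

3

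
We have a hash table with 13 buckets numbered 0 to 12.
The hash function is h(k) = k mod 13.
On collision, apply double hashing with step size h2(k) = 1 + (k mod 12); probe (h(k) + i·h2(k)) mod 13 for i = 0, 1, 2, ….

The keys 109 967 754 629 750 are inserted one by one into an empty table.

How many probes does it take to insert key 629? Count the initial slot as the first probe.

3

Insert 109: h=5, slot 5 empty => index 5.
Insert 967: h=5, h2=8, slot 5 occupied => index 0.
Insert 754: h=0, h2=11, slot 0 occupied => index 11.
Insert 629: h=5, h2=6, slots 5,11 occupied => index 4.
Insert 750: h=9, slot 9 empty => index 9.
Table: [967, _, _, _, 629, 109, _, _, _, 750, _, 754, _]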